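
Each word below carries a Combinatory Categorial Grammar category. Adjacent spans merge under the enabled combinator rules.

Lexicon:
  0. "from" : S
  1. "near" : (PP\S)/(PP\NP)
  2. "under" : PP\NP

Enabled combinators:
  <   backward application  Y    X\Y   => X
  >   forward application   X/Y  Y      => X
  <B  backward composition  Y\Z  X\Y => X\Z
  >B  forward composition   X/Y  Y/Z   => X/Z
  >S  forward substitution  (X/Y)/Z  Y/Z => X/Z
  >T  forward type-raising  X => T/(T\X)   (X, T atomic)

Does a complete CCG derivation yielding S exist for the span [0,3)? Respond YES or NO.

NO

S (PP\S)/(PP\NP) PP\NP
CKY chart[0,3] = {N/(N\PP), NP/(NP\PP), PP, PP/(PP\PP), S/(S\PP)}; S ∉ chart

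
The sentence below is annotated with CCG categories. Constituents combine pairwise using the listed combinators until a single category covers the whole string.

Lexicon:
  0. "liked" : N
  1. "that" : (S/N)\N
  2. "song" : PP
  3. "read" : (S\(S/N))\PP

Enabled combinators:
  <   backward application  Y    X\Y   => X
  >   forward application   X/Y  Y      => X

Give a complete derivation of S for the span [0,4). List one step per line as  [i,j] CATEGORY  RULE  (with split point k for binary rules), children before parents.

[0,4] S   <
  [0,2] S/N   <
    [0,1] "liked" : N
    [1,2] "that" : (S/N)\N
  [2,4] S\(S/N)   <
    [2,3] "song" : PP
    [3,4] "read" : (S\(S/N))\PP

[0,1] N  lex  "liked"
[1,2] (S/N)\N  lex  "that"
[0,2] S/N  <  k=1
[2,3] PP  lex  "song"
[3,4] (S\(S/N))\PP  lex  "read"
[2,4] S\(S/N)  <  k=3
[0,4] S  <  k=2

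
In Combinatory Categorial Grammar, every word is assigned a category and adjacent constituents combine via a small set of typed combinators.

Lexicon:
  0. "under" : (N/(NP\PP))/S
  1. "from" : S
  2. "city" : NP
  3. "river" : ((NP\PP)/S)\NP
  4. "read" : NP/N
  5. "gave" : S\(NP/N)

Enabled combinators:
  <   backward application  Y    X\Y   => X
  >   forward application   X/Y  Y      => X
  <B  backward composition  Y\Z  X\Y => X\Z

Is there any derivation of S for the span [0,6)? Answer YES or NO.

NO

(N/(NP\PP))/S S NP ((NP\PP)/S)\NP NP/N S\(NP/N)
CKY chart[0,6] = {N}; S ∉ chart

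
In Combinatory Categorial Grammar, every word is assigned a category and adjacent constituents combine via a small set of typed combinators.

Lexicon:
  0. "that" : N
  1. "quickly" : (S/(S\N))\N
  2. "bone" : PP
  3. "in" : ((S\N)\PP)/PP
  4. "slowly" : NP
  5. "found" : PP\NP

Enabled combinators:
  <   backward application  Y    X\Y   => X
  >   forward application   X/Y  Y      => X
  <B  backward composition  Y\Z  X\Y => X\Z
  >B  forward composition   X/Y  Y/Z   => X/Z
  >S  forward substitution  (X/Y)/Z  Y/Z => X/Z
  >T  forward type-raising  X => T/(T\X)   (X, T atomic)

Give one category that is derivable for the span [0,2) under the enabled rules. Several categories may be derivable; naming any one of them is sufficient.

S/(S\N)

[0,6] S   >
  [0,2] S/(S\N)   <
    [0,1] "that" : N
    [1,2] "quickly" : (S/(S\N))\N
  [2,6] S\N   <
    [2,3] "bone" : PP
    [3,6] (S\N)\PP   >
      [3,4] "in" : ((S\N)\PP)/PP
      [4,6] PP   <
        [4,5] "slowly" : NP
        [5,6] "found" : PP\NP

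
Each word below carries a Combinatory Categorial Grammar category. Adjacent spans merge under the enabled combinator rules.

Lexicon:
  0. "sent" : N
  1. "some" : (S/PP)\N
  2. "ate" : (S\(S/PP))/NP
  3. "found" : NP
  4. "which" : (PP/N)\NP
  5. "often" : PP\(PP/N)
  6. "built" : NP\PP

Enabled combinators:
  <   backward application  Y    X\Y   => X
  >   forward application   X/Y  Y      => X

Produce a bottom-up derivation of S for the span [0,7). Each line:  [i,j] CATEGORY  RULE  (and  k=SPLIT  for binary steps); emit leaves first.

[0,7] S   <
  [0,2] S/PP   <
    [0,1] "sent" : N
    [1,2] "some" : (S/PP)\N
  [2,7] S\(S/PP)   >
    [2,3] "ate" : (S\(S/PP))/NP
    [3,7] NP   <
      [3,6] PP   <
        [3,5] PP/N   <
          [3,4] "found" : NP
          [4,5] "which" : (PP/N)\NP
        [5,6] "often" : PP\(PP/N)
      [6,7] "built" : NP\PP

[0,1] N  lex  "sent"
[1,2] (S/PP)\N  lex  "some"
[0,2] S/PP  <  k=1
[2,3] (S\(S/PP))/NP  lex  "ate"
[3,4] NP  lex  "found"
[4,5] (PP/N)\NP  lex  "which"
[3,5] PP/N  <  k=4
[5,6] PP\(PP/N)  lex  "often"
[3,6] PP  <  k=5
[6,7] NP\PP  lex  "built"
[3,7] NP  <  k=6
[2,7] S\(S/PP)  >  k=3
[0,7] S  <  k=2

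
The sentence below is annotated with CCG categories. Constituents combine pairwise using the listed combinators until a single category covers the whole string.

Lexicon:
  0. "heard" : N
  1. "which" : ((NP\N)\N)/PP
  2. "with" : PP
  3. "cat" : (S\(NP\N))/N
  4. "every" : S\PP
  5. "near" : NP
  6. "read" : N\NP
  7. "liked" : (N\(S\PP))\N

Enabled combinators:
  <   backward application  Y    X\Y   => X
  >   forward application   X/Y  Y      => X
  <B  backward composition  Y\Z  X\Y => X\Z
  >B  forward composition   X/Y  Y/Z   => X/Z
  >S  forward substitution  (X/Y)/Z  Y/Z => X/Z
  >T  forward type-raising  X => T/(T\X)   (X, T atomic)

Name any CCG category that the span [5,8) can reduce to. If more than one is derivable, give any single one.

N\(S\PP)

[0,8] S   <
  [0,3] NP\N   <
    [0,1] "heard" : N
    [1,3] (NP\N)\N   >
      [1,2] "which" : ((NP\N)\N)/PP
      [2,3] "with" : PP
  [3,8] S\(NP\N)   >
    [3,4] "cat" : (S\(NP\N))/N
    [4,8] N   <
      [4,5] "every" : S\PP
      [5,8] N\(S\PP)   <
        [5,7] N   <
          [5,6] "near" : NP
          [6,7] "read" : N\NP
        [7,8] "liked" : (N\(S\PP))\N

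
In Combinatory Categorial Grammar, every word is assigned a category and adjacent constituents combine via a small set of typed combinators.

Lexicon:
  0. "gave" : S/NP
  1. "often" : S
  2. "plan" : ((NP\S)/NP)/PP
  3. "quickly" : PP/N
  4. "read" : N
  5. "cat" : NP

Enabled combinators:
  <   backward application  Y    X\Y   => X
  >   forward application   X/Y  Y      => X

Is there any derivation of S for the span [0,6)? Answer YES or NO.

YES

[0,6] S   >
  [0,1] "gave" : S/NP
  [1,6] NP   <
    [1,2] "often" : S
    [2,6] NP\S   >
      [2,5] (NP\S)/NP   >
        [2,3] "plan" : ((NP\S)/NP)/PP
        [3,5] PP   >
          [3,4] "quickly" : PP/N
          [4,5] "read" : N
      [5,6] "cat" : NP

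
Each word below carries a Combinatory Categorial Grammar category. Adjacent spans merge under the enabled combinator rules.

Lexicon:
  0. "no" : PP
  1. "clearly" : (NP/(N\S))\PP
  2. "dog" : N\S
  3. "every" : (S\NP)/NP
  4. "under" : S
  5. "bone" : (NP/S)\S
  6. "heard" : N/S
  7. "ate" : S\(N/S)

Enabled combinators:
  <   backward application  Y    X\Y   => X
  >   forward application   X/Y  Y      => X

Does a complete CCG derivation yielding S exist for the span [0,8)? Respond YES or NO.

[0,8] S   <
  [0,3] NP   >
    [0,2] NP/(N\S)   <
      [0,1] "no" : PP
      [1,2] "clearly" : (NP/(N\S))\PP
    [2,3] "dog" : N\S
  [3,8] S\NP   >
    [3,4] "every" : (S\NP)/NP
    [4,8] NP   >
      [4,6] NP/S   <
        [4,5] "under" : S
        [5,6] "bone" : (NP/S)\S
      [6,8] S   <
        [6,7] "heard" : N/S
        [7,8] "ate" : S\(N/S)

YES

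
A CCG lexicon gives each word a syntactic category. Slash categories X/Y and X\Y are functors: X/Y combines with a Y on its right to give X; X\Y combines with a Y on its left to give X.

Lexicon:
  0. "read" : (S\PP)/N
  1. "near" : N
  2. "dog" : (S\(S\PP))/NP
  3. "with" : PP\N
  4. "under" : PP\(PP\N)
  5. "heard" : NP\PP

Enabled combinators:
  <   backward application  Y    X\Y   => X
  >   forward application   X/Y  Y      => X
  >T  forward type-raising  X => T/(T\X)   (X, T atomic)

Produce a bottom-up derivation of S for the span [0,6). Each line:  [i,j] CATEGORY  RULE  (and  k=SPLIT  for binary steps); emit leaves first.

[0,1] (S\PP)/N  lex  "read"
[1,2] N  lex  "near"
[0,2] S\PP  >  k=1
[2,3] (S\(S\PP))/NP  lex  "dog"
[3,4] PP\N  lex  "with"
[4,5] PP\(PP\N)  lex  "under"
[3,5] PP  <  k=4
[5,6] NP\PP  lex  "heard"
[3,6] NP  <  k=5
[2,6] S\(S\PP)  >  k=3
[0,6] S  <  k=2

[0,6] S   <
  [0,2] S\PP   >
    [0,1] "read" : (S\PP)/N
    [1,2] "near" : N
  [2,6] S\(S\PP)   >
    [2,3] "dog" : (S\(S\PP))/NP
    [3,6] NP   <
      [3,5] PP   <
        [3,4] "with" : PP\N
        [4,5] "under" : PP\(PP\N)
      [5,6] "heard" : NP\PP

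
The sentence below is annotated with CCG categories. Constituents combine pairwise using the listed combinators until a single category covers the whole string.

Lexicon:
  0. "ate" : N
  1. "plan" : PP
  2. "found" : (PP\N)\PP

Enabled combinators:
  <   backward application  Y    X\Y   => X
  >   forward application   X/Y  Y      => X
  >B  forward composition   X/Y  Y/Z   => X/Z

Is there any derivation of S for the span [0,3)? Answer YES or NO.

N PP (PP\N)\PP
CKY chart[0,3] = {PP}; S ∉ chart

NO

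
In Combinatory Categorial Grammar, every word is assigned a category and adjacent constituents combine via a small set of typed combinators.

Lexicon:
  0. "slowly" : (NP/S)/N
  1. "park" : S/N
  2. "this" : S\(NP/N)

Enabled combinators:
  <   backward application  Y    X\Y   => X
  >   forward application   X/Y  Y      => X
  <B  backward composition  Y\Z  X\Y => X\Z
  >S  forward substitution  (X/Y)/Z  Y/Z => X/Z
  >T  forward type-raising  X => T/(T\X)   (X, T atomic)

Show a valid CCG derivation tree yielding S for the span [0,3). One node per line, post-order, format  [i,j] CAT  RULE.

[0,3] S   <
  [0,2] NP/N   >S
    [0,1] "slowly" : (NP/S)/N
    [1,2] "park" : S/N
  [2,3] "this" : S\(NP/N)

[0,1] (NP/S)/N  lex  "slowly"
[1,2] S/N  lex  "park"
[0,2] NP/N  >S  k=1
[2,3] S\(NP/N)  lex  "this"
[0,3] S  <  k=2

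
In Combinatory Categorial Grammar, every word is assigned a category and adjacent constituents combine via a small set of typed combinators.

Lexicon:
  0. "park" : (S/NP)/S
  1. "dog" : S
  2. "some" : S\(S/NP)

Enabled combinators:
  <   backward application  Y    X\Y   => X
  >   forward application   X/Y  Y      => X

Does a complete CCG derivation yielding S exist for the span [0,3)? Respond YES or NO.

[0,3] S   <
  [0,2] S/NP   >
    [0,1] "park" : (S/NP)/S
    [1,2] "dog" : S
  [2,3] "some" : S\(S/NP)

YES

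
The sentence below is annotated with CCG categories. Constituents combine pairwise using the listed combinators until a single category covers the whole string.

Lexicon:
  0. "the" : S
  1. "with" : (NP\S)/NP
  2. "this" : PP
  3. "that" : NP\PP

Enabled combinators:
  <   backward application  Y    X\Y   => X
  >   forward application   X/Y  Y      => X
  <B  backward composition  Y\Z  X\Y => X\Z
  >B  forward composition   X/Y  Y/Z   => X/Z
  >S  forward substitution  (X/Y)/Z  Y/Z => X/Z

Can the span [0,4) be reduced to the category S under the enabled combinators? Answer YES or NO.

NO

S (NP\S)/NP PP NP\PP
CKY chart[0,4] = {NP}; S ∉ chart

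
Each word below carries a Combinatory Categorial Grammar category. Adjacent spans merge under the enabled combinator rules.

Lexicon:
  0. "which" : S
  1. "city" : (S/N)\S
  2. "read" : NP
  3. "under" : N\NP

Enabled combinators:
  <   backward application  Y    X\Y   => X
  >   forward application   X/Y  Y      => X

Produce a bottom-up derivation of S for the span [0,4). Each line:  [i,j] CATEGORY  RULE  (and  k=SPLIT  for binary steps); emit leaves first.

[0,1] S  lex  "which"
[1,2] (S/N)\S  lex  "city"
[0,2] S/N  <  k=1
[2,3] NP  lex  "read"
[3,4] N\NP  lex  "under"
[2,4] N  <  k=3
[0,4] S  >  k=2

[0,4] S   >
  [0,2] S/N   <
    [0,1] "which" : S
    [1,2] "city" : (S/N)\S
  [2,4] N   <
    [2,3] "read" : NP
    [3,4] "under" : N\NP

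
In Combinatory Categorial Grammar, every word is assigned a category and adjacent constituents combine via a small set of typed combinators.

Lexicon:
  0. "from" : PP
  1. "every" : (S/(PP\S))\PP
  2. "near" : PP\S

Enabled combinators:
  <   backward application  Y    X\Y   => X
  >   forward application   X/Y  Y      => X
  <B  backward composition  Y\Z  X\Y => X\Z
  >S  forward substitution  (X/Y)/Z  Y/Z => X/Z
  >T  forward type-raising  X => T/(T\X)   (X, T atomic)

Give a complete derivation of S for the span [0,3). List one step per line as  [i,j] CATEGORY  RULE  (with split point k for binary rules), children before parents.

[0,3] S   >
  [0,2] S/(PP\S)   <
    [0,1] "from" : PP
    [1,2] "every" : (S/(PP\S))\PP
  [2,3] "near" : PP\S

[0,1] PP  lex  "from"
[1,2] (S/(PP\S))\PP  lex  "every"
[0,2] S/(PP\S)  <  k=1
[2,3] PP\S  lex  "near"
[0,3] S  >  k=2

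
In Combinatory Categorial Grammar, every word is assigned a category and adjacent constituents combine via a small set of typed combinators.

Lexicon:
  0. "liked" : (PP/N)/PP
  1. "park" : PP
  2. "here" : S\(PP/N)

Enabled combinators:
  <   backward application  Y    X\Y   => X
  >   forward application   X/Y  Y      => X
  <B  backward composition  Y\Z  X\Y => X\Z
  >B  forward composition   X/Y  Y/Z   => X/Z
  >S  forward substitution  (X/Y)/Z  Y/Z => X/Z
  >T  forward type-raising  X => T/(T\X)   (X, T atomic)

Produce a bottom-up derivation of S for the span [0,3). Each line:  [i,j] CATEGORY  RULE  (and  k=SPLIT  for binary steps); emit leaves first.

[0,1] (PP/N)/PP  lex  "liked"
[1,2] PP  lex  "park"
[0,2] PP/N  >  k=1
[2,3] S\(PP/N)  lex  "here"
[0,3] S  <  k=2

[0,3] S   <
  [0,2] PP/N   >
    [0,1] "liked" : (PP/N)/PP
    [1,2] "park" : PP
  [2,3] "here" : S\(PP/N)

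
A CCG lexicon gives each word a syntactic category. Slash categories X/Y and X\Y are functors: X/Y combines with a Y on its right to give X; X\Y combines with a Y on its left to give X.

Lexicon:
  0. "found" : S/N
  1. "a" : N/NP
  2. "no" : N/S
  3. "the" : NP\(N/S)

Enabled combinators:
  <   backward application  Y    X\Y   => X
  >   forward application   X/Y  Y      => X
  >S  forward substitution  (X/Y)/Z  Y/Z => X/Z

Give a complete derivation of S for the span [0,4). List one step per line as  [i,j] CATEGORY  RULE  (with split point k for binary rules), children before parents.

[0,4] S   >
  [0,1] "found" : S/N
  [1,4] N   >
    [1,2] "a" : N/NP
    [2,4] NP   <
      [2,3] "no" : N/S
      [3,4] "the" : NP\(N/S)

[0,1] S/N  lex  "found"
[1,2] N/NP  lex  "a"
[2,3] N/S  lex  "no"
[3,4] NP\(N/S)  lex  "the"
[2,4] NP  <  k=3
[1,4] N  >  k=2
[0,4] S  >  k=1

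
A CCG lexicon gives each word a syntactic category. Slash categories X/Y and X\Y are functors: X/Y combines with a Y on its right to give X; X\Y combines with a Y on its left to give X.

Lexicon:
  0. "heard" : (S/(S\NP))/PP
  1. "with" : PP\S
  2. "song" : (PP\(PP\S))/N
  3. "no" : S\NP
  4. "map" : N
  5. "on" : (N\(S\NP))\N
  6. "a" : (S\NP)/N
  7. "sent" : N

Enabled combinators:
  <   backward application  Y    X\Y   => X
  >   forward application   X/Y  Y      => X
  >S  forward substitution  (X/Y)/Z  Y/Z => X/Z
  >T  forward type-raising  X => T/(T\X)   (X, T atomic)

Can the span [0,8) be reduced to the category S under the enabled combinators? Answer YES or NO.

YES

[0,8] S   >
  [0,6] S/(S\NP)   >
    [0,1] "heard" : (S/(S\NP))/PP
    [1,6] PP   <
      [1,2] "with" : PP\S
      [2,6] PP\(PP\S)   >
        [2,3] "song" : (PP\(PP\S))/N
        [3,6] N   <
          [3,4] "no" : S\NP
          [4,6] N\(S\NP)   <
            [4,5] "map" : N
            [5,6] "on" : (N\(S\NP))\N
  [6,8] S\NP   >
    [6,7] "a" : (S\NP)/N
    [7,8] "sent" : N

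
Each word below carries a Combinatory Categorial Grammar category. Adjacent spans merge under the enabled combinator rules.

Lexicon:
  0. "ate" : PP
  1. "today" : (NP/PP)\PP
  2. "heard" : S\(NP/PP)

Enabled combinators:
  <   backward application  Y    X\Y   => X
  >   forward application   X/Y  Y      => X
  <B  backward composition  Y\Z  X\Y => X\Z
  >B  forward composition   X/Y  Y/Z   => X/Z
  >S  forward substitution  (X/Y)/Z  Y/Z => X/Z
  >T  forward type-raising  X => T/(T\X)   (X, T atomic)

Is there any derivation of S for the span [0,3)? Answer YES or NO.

[0,3] S   <
  [0,1] "ate" : PP
  [1,3] S\PP   <B
    [1,2] "today" : (NP/PP)\PP
    [2,3] "heard" : S\(NP/PP)

YES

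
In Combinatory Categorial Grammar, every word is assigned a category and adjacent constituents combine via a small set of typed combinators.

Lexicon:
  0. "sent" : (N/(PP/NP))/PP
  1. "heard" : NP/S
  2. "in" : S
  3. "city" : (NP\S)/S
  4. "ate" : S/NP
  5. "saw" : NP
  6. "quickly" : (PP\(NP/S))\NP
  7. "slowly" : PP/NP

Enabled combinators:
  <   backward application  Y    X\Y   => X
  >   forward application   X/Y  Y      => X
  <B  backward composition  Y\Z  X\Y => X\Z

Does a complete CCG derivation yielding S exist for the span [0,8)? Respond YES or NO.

(N/(PP/NP))/PP NP/S S (NP\S)/S S/NP NP (PP\(NP/S))\NP PP/NP
CKY chart[0,8] = {N}; S ∉ chart

NO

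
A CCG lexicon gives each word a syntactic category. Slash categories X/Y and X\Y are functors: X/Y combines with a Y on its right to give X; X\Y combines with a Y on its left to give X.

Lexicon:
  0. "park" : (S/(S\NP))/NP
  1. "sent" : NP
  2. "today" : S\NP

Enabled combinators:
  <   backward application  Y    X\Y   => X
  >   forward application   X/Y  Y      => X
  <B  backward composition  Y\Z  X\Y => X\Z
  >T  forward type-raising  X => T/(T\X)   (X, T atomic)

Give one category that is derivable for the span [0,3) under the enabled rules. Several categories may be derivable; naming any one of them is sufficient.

S

[0,3] S   >
  [0,2] S/(S\NP)   >
    [0,1] "park" : (S/(S\NP))/NP
    [1,2] "sent" : NP
  [2,3] "today" : S\NP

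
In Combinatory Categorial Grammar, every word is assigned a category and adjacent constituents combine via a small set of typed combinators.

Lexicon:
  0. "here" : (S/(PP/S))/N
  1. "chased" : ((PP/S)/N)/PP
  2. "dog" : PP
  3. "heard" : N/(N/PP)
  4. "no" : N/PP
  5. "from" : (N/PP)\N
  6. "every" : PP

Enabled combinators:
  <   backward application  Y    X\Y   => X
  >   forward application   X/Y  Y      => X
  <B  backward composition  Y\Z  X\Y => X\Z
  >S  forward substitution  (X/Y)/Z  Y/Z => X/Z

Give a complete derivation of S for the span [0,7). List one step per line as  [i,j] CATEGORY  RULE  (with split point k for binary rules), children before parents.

[0,1] (S/(PP/S))/N  lex  "here"
[1,2] ((PP/S)/N)/PP  lex  "chased"
[2,3] PP  lex  "dog"
[1,3] (PP/S)/N  >  k=2
[0,3] S/N  >S  k=1
[3,4] N/(N/PP)  lex  "heard"
[4,5] N/PP  lex  "no"
[3,5] N  >  k=4
[5,6] (N/PP)\N  lex  "from"
[3,6] N/PP  <  k=5
[6,7] PP  lex  "every"
[3,7] N  >  k=6
[0,7] S  >  k=3

[0,7] S   >
  [0,3] S/N   >S
    [0,1] "here" : (S/(PP/S))/N
    [1,3] (PP/S)/N   >
      [1,2] "chased" : ((PP/S)/N)/PP
      [2,3] "dog" : PP
  [3,7] N   >
    [3,6] N/PP   <
      [3,5] N   >
        [3,4] "heard" : N/(N/PP)
        [4,5] "no" : N/PP
      [5,6] "from" : (N/PP)\N
    [6,7] "every" : PP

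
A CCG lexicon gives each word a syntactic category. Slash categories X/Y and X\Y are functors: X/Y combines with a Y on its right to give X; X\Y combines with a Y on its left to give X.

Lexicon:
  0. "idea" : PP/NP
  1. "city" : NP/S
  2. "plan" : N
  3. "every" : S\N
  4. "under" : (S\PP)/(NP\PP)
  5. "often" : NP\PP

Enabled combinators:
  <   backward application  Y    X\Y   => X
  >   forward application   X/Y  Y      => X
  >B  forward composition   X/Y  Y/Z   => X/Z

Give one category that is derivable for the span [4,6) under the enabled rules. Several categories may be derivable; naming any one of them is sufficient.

S\PP

[0,6] S   <
  [0,4] PP   >
    [0,1] "idea" : PP/NP
    [1,4] NP   >
      [1,2] "city" : NP/S
      [2,4] S   <
        [2,3] "plan" : N
        [3,4] "every" : S\N
  [4,6] S\PP   >
    [4,5] "under" : (S\PP)/(NP\PP)
    [5,6] "often" : NP\PP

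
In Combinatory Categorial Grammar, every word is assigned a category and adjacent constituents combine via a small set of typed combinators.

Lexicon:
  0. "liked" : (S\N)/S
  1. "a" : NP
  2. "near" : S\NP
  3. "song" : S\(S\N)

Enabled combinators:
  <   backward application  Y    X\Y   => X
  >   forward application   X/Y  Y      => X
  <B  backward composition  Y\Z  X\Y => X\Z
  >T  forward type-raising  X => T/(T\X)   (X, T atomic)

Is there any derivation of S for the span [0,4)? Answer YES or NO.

YES

[0,4] S   <
  [0,3] S\N   >
    [0,1] "liked" : (S\N)/S
    [1,3] S   <
      [1,2] "a" : NP
      [2,3] "near" : S\NP
  [3,4] "song" : S\(S\N)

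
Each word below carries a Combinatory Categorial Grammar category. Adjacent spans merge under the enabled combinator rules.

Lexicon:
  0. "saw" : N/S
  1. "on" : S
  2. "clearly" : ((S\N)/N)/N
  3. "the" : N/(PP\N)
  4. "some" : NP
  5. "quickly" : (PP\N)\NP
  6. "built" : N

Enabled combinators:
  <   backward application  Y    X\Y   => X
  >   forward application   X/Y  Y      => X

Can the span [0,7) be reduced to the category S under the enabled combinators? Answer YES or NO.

YES

[0,7] S   <
  [0,2] N   >
    [0,1] "saw" : N/S
    [1,2] "on" : S
  [2,7] S\N   >
    [2,6] (S\N)/N   >
      [2,3] "clearly" : ((S\N)/N)/N
      [3,6] N   >
        [3,4] "the" : N/(PP\N)
        [4,6] PP\N   <
          [4,5] "some" : NP
          [5,6] "quickly" : (PP\N)\NP
    [6,7] "built" : N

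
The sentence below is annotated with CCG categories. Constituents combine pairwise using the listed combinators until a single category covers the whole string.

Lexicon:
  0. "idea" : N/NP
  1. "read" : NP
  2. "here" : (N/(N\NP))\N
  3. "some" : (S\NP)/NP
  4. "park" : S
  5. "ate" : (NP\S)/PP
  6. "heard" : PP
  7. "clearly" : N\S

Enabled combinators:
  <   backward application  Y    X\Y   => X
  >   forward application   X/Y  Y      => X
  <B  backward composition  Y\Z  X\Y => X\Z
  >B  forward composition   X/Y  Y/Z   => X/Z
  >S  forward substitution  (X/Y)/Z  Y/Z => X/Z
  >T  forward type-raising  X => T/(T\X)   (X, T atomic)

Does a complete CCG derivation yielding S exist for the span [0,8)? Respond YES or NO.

N/NP NP (N/(N\NP))\N (S\NP)/NP S (NP\S)/PP PP N\S
CKY chart[0,8] = {N, N/(N\N), NP/(NP\N), PP/(PP\N), S/(S\N)}; S ∉ chart

NO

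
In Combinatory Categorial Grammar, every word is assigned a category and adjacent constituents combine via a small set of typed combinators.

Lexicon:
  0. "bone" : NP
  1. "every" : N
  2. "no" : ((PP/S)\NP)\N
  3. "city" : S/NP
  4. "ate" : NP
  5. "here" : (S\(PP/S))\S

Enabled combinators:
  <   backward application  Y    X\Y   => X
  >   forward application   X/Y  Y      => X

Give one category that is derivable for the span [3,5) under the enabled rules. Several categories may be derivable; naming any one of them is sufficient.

[0,6] S   <
  [0,3] PP/S   <
    [0,1] "bone" : NP
    [1,3] (PP/S)\NP   <
      [1,2] "every" : N
      [2,3] "no" : ((PP/S)\NP)\N
  [3,6] S\(PP/S)   <
    [3,5] S   >
      [3,4] "city" : S/NP
      [4,5] "ate" : NP
    [5,6] "here" : (S\(PP/S))\S

S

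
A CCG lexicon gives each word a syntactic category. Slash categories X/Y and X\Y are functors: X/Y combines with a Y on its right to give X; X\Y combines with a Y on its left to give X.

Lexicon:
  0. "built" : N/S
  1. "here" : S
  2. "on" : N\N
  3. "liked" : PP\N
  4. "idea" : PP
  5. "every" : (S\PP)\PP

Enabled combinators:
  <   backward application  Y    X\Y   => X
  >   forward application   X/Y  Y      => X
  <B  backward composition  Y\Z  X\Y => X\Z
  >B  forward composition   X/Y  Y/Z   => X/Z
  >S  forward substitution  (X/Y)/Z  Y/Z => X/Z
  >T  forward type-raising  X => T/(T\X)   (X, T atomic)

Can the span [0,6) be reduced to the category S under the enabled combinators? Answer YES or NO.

[0,6] S   <
  [0,4] PP   <
    [0,2] N   >
      [0,1] "built" : N/S
      [1,2] "here" : S
    [2,4] PP\N   <B
      [2,3] "on" : N\N
      [3,4] "liked" : PP\N
  [4,6] S\PP   <
    [4,5] "idea" : PP
    [5,6] "every" : (S\PP)\PP

YES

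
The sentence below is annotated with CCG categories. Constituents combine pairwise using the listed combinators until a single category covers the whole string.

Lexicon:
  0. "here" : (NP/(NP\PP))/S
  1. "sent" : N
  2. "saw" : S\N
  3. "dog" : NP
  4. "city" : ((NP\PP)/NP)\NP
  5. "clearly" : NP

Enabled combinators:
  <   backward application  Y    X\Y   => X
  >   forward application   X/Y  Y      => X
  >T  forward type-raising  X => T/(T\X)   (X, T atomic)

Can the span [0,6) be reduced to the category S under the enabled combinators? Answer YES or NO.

NO

(NP/(NP\PP))/S N S\N NP ((NP\PP)/NP)\NP NP
CKY chart[0,6] = {N/(N\NP), NP, NP/(NP\NP), PP/(PP\NP), S/(S\NP)}; S ∉ chart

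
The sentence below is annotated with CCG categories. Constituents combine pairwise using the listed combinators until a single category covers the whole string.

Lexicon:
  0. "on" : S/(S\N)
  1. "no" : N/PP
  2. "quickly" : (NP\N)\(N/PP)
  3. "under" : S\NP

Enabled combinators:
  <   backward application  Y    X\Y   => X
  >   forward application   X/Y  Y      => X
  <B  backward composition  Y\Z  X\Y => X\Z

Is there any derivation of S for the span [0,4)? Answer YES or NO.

[0,4] S   >
  [0,1] "on" : S/(S\N)
  [1,4] S\N   <B
    [1,3] NP\N   <
      [1,2] "no" : N/PP
      [2,3] "quickly" : (NP\N)\(N/PP)
    [3,4] "under" : S\NP

YES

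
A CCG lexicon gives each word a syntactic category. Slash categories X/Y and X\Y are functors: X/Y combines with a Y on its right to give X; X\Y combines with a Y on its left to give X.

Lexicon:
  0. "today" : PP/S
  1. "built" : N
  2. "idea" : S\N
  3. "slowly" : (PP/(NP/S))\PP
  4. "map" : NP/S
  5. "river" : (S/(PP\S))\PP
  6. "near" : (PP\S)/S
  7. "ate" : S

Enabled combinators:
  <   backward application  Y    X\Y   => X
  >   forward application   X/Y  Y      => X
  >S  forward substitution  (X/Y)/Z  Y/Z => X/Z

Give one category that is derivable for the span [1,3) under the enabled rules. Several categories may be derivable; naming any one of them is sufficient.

[0,8] S   >
  [0,6] S/(PP\S)   <
    [0,5] PP   >
      [0,4] PP/(NP/S)   <
        [0,3] PP   >
          [0,1] "today" : PP/S
          [1,3] S   <
            [1,2] "built" : N
            [2,3] "idea" : S\N
        [3,4] "slowly" : (PP/(NP/S))\PP
      [4,5] "map" : NP/S
    [5,6] "river" : (S/(PP\S))\PP
  [6,8] PP\S   >
    [6,7] "near" : (PP\S)/S
    [7,8] "ate" : S

S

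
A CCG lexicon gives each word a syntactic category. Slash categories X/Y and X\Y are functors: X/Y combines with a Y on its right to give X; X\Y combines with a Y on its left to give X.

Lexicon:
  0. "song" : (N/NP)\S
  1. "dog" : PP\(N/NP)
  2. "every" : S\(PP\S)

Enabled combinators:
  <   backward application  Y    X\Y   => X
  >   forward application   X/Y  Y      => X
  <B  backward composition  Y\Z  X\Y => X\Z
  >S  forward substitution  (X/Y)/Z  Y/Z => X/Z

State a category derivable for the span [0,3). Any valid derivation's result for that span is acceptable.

[0,3] S   <
  [0,2] PP\S   <B
    [0,1] "song" : (N/NP)\S
    [1,2] "dog" : PP\(N/NP)
  [2,3] "every" : S\(PP\S)

S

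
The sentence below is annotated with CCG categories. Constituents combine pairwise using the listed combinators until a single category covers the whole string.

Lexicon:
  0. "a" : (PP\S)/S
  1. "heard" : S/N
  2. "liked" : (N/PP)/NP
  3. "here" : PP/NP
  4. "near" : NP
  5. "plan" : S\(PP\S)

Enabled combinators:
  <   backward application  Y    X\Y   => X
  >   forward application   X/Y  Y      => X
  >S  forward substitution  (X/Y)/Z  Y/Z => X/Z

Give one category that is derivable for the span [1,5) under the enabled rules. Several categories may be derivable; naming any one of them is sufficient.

S

[0,6] S   <
  [0,5] PP\S   >
    [0,1] "a" : (PP\S)/S
    [1,5] S   >
      [1,2] "heard" : S/N
      [2,5] N   >
        [2,4] N/NP   >S
          [2,3] "liked" : (N/PP)/NP
          [3,4] "here" : PP/NP
        [4,5] "near" : NP
  [5,6] "plan" : S\(PP\S)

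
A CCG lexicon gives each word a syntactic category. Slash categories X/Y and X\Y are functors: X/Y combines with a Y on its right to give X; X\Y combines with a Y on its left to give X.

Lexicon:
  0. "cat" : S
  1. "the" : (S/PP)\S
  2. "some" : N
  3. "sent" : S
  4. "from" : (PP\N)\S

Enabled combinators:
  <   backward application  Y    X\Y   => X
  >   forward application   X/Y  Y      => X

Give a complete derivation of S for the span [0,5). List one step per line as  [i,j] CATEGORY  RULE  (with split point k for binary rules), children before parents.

[0,1] S  lex  "cat"
[1,2] (S/PP)\S  lex  "the"
[0,2] S/PP  <  k=1
[2,3] N  lex  "some"
[3,4] S  lex  "sent"
[4,5] (PP\N)\S  lex  "from"
[3,5] PP\N  <  k=4
[2,5] PP  <  k=3
[0,5] S  >  k=2

[0,5] S   >
  [0,2] S/PP   <
    [0,1] "cat" : S
    [1,2] "the" : (S/PP)\S
  [2,5] PP   <
    [2,3] "some" : N
    [3,5] PP\N   <
      [3,4] "sent" : S
      [4,5] "from" : (PP\N)\S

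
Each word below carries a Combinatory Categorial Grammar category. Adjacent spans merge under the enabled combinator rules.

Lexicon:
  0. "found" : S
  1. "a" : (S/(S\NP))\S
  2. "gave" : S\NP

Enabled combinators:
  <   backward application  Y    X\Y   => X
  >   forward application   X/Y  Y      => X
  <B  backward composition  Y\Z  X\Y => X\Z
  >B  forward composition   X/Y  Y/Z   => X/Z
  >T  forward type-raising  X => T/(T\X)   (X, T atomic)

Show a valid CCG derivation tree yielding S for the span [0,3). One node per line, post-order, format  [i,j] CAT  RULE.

[0,1] S  lex  "found"
[1,2] (S/(S\NP))\S  lex  "a"
[0,2] S/(S\NP)  <  k=1
[2,3] S\NP  lex  "gave"
[0,3] S  >  k=2

[0,3] S   >
  [0,2] S/(S\NP)   <
    [0,1] "found" : S
    [1,2] "a" : (S/(S\NP))\S
  [2,3] "gave" : S\NP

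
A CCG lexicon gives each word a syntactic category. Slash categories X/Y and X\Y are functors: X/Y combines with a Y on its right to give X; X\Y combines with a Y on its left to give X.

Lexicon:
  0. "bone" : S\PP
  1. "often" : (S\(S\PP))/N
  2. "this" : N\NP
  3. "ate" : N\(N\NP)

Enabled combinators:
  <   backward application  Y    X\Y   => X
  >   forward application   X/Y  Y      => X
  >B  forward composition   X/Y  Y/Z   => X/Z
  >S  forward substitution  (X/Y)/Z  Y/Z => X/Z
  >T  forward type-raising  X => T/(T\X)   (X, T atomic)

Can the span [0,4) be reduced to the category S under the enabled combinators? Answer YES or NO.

[0,4] S   <
  [0,1] "bone" : S\PP
  [1,4] S\(S\PP)   >
    [1,2] "often" : (S\(S\PP))/N
    [2,4] N   <
      [2,3] "this" : N\NP
      [3,4] "ate" : N\(N\NP)

YES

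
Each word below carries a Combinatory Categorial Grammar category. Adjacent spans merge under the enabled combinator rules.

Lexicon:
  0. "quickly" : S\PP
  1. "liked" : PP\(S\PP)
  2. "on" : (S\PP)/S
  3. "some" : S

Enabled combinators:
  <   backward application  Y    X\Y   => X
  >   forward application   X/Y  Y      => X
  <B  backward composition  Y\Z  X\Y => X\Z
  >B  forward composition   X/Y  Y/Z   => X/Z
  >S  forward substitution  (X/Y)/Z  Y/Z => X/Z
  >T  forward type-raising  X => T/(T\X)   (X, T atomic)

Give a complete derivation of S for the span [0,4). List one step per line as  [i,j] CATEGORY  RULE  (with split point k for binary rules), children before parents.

[0,1] S\PP  lex  "quickly"
[1,2] PP\(S\PP)  lex  "liked"
[0,2] PP  <  k=1
[2,3] (S\PP)/S  lex  "on"
[3,4] S  lex  "some"
[2,4] S\PP  >  k=3
[0,4] S  <  k=2

[0,4] S   <
  [0,2] PP   <
    [0,1] "quickly" : S\PP
    [1,2] "liked" : PP\(S\PP)
  [2,4] S\PP   >
    [2,3] "on" : (S\PP)/S
    [3,4] "some" : S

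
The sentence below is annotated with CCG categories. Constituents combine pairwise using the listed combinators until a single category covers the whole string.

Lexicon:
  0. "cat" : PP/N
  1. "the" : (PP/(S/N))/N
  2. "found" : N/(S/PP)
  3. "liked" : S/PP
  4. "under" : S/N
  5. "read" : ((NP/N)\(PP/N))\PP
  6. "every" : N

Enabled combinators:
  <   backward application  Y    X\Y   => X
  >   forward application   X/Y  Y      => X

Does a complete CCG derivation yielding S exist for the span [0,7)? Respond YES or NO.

PP/N (PP/(S/N))/N N/(S/PP) S/PP S/N ((NP/N)\(PP/N))\PP N
CKY chart[0,7] = {NP}; S ∉ chart

NO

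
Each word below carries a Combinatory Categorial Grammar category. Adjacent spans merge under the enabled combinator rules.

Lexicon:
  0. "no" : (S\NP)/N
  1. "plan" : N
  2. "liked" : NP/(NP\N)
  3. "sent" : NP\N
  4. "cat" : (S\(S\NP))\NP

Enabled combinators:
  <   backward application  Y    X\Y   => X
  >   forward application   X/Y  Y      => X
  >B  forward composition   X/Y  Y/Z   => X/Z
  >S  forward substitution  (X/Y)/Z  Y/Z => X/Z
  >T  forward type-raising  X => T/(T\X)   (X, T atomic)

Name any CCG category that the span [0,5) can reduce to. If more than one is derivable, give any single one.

[0,5] S   <
  [0,2] S\NP   >
    [0,1] "no" : (S\NP)/N
    [1,2] "plan" : N
  [2,5] S\(S\NP)   <
    [2,4] NP   >
      [2,3] "liked" : NP/(NP\N)
      [3,4] "sent" : NP\N
    [4,5] "cat" : (S\(S\NP))\NP

S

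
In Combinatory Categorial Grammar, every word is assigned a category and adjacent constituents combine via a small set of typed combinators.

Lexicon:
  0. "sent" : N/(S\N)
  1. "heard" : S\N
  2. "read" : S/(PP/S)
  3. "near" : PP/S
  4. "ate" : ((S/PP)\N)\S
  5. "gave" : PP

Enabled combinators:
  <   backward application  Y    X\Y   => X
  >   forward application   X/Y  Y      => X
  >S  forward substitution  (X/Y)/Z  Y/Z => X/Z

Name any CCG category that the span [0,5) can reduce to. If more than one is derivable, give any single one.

S/PP

[0,6] S   >
  [0,5] S/PP   <
    [0,2] N   >
      [0,1] "sent" : N/(S\N)
      [1,2] "heard" : S\N
    [2,5] (S/PP)\N   <
      [2,4] S   >
        [2,3] "read" : S/(PP/S)
        [3,4] "near" : PP/S
      [4,5] "ate" : ((S/PP)\N)\S
  [5,6] "gave" : PP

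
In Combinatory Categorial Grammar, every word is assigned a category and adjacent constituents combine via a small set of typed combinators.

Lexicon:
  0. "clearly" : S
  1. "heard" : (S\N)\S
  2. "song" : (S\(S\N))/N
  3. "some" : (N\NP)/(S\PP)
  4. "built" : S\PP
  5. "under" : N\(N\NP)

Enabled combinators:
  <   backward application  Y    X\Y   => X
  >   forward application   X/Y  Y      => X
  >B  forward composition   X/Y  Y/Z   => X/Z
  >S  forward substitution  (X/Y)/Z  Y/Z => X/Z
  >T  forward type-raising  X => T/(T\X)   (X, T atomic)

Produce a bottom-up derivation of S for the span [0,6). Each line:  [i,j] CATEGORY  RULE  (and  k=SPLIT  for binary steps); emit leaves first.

[0,1] S  lex  "clearly"
[1,2] (S\N)\S  lex  "heard"
[0,2] S\N  <  k=1
[2,3] (S\(S\N))/N  lex  "song"
[3,4] (N\NP)/(S\PP)  lex  "some"
[4,5] S\PP  lex  "built"
[3,5] N\NP  >  k=4
[5,6] N\(N\NP)  lex  "under"
[3,6] N  <  k=5
[2,6] S\(S\N)  >  k=3
[0,6] S  <  k=2

[0,6] S   <
  [0,2] S\N   <
    [0,1] "clearly" : S
    [1,2] "heard" : (S\N)\S
  [2,6] S\(S\N)   >
    [2,3] "song" : (S\(S\N))/N
    [3,6] N   <
      [3,5] N\NP   >
        [3,4] "some" : (N\NP)/(S\PP)
        [4,5] "built" : S\PP
      [5,6] "under" : N\(N\NP)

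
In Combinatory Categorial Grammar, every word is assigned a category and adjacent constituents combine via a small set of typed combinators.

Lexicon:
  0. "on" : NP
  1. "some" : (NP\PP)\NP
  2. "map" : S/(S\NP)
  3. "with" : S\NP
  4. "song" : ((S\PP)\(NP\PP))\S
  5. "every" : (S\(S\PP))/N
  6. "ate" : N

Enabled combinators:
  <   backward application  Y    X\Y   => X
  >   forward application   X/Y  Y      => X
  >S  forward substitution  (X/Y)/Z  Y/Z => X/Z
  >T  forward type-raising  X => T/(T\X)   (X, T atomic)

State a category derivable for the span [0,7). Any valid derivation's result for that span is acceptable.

[0,7] S   <
  [0,5] S\PP   <
    [0,2] NP\PP   <
      [0,1] "on" : NP
      [1,2] "some" : (NP\PP)\NP
    [2,5] (S\PP)\(NP\PP)   <
      [2,4] S   >
        [2,3] "map" : S/(S\NP)
        [3,4] "with" : S\NP
      [4,5] "song" : ((S\PP)\(NP\PP))\S
  [5,7] S\(S\PP)   >
    [5,6] "every" : (S\(S\PP))/N
    [6,7] "ate" : N

S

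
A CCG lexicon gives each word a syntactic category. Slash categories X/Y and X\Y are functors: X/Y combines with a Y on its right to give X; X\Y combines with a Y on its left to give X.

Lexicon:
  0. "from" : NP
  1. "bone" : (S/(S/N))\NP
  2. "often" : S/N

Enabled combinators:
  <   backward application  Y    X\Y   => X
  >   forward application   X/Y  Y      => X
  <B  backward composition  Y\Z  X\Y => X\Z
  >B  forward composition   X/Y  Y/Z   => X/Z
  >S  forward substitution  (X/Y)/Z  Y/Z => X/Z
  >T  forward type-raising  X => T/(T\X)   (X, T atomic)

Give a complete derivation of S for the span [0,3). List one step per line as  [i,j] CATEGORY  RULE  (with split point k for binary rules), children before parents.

[0,3] S   >
  [0,2] S/(S/N)   <
    [0,1] "from" : NP
    [1,2] "bone" : (S/(S/N))\NP
  [2,3] "often" : S/N

[0,1] NP  lex  "from"
[1,2] (S/(S/N))\NP  lex  "bone"
[0,2] S/(S/N)  <  k=1
[2,3] S/N  lex  "often"
[0,3] S  >  k=2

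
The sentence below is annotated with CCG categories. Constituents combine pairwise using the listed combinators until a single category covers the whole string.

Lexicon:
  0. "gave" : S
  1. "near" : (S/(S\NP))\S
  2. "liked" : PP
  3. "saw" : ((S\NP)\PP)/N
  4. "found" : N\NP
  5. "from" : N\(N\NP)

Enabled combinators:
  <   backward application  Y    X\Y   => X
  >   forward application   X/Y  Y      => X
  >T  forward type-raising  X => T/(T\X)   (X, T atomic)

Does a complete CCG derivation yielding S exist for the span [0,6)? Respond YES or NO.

[0,6] S   >
  [0,2] S/(S\NP)   <
    [0,1] "gave" : S
    [1,2] "near" : (S/(S\NP))\S
  [2,6] S\NP   <
    [2,3] "liked" : PP
    [3,6] (S\NP)\PP   >
      [3,4] "saw" : ((S\NP)\PP)/N
      [4,6] N   <
        [4,5] "found" : N\NP
        [5,6] "from" : N\(N\NP)

YES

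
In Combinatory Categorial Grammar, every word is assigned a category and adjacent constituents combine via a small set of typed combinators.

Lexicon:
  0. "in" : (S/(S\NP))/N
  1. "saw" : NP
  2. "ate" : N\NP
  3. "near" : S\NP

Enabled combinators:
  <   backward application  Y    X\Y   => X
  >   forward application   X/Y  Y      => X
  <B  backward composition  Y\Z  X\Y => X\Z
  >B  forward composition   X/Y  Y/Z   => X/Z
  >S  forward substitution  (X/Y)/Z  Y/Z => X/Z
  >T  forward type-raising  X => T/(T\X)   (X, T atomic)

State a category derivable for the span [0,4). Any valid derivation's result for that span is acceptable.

S

[0,4] S   >
  [0,3] S/(S\NP)   >
    [0,1] "in" : (S/(S\NP))/N
    [1,3] N   >
      [1,2] N/(N\NP)   >T
        [1,2] "saw" : NP
      [2,3] "ate" : N\NP
  [3,4] "near" : S\NP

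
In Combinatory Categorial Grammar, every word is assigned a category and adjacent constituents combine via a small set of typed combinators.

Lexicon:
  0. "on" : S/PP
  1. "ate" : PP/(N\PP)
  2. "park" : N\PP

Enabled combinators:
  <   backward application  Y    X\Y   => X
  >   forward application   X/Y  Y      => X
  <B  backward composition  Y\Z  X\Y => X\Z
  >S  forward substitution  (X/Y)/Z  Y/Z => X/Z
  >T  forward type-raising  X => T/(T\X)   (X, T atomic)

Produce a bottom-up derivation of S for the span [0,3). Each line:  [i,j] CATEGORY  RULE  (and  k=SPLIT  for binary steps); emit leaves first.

[0,1] S/PP  lex  "on"
[1,2] PP/(N\PP)  lex  "ate"
[2,3] N\PP  lex  "park"
[1,3] PP  >  k=2
[0,3] S  >  k=1

[0,3] S   >
  [0,1] "on" : S/PP
  [1,3] PP   >
    [1,2] "ate" : PP/(N\PP)
    [2,3] "park" : N\PP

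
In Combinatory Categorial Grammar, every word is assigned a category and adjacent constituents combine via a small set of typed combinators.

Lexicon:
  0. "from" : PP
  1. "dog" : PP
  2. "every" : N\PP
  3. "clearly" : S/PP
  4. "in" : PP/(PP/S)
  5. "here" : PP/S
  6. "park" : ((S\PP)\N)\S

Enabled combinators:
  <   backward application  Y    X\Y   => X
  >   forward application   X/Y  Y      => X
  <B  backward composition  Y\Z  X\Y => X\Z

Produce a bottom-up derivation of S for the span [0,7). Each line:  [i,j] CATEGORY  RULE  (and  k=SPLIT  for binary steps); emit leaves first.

[0,1] PP  lex  "from"
[1,2] PP  lex  "dog"
[2,3] N\PP  lex  "every"
[1,3] N  <  k=2
[3,4] S/PP  lex  "clearly"
[4,5] PP/(PP/S)  lex  "in"
[5,6] PP/S  lex  "here"
[4,6] PP  >  k=5
[3,6] S  >  k=4
[6,7] ((S\PP)\N)\S  lex  "park"
[3,7] (S\PP)\N  <  k=6
[1,7] S\PP  <  k=3
[0,7] S  <  k=1

[0,7] S   <
  [0,1] "from" : PP
  [1,7] S\PP   <
    [1,3] N   <
      [1,2] "dog" : PP
      [2,3] "every" : N\PP
    [3,7] (S\PP)\N   <
      [3,6] S   >
        [3,4] "clearly" : S/PP
        [4,6] PP   >
          [4,5] "in" : PP/(PP/S)
          [5,6] "here" : PP/S
      [6,7] "park" : ((S\PP)\N)\S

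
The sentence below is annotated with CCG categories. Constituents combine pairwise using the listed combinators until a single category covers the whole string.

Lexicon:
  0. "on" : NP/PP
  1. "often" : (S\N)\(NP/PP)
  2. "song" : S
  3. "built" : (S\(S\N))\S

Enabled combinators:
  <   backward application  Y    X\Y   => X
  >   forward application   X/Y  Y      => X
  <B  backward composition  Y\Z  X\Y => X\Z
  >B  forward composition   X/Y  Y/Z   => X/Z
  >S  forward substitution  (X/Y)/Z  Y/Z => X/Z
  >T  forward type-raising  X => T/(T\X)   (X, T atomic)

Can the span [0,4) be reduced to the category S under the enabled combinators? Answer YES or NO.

[0,4] S   <
  [0,2] S\N   <
    [0,1] "on" : NP/PP
    [1,2] "often" : (S\N)\(NP/PP)
  [2,4] S\(S\N)   <
    [2,3] "song" : S
    [3,4] "built" : (S\(S\N))\S

YES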